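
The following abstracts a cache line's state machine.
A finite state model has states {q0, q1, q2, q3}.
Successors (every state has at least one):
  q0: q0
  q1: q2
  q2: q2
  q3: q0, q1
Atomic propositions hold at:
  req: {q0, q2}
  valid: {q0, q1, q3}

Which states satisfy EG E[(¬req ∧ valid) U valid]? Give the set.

Sat(¬req) = {q1, q3}
Sat(¬req ∧ valid) = {q1, q3}
E[(¬req ∧ valid) U valid]: least fixpoint, start Z0 = Sat(valid) = {q0, q1, q3}, add states in Sat(¬req ∧ valid) with some successor in Z. Already a fixed point.
Sat(E[(¬req ∧ valid) U valid]) = {q0, q1, q3}
EG E[(¬req ∧ valid) U valid]: greatest fixpoint, start Z0 = {q0, q1, q3}, keep only states in Sat with some successor in Z. Z1 = {q0, q3}; fixed.
Sat(EG E[(¬req ∧ valid) U valid]) = {q0, q3}

{q0, q3}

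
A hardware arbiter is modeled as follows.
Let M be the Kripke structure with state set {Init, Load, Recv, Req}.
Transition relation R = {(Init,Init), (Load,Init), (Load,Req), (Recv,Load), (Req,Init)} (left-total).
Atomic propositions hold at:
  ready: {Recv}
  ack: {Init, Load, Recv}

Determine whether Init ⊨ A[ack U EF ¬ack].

No

Sat(¬ack) = {Req}
EF ¬ack: least fixpoint, start Z0 = {Req}, add states with some successor in Z. Z1 = {Load, Req}; Z2 = {Load, Recv, Req}; fixed.
Sat(EF ¬ack) = {Load, Recv, Req}
A[ack U EF ¬ack]: least fixpoint, start Z0 = Sat(EF ¬ack) = {Load, Recv, Req}, add states in Sat(ack) with every successor in Z. Already a fixed point.
Sat(A[ack U EF ¬ack]) = {Load, Recv, Req}
Init ∉ Sat(A[ack U EF ¬ack]) = {Load, Recv, Req}, so the formula does not hold at Init.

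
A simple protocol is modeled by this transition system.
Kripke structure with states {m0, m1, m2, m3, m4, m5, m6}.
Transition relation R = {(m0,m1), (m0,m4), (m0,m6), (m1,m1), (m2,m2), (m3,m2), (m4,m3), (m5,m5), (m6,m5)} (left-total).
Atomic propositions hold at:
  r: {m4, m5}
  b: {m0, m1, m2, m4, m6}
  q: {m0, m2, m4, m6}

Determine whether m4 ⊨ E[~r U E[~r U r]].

Sat(~r) = {m0, m1, m2, m3, m6}
E[~r U r]: least fixpoint, start Z0 = Sat(r) = {m4, m5}, add states in Sat(~r) with some successor in Z. Z1 = {m0, m4, m5, m6}; fixed.
Sat(E[~r U r]) = {m0, m4, m5, m6}
E[~r U E[~r U r]]: least fixpoint, start Z0 = Sat(E[~r U r]) = {m0, m4, m5, m6}, add states in Sat(~r) with some successor in Z. Already a fixed point.
Sat(E[~r U E[~r U r]]) = {m0, m4, m5, m6}
m4 ∈ Sat(E[~r U E[~r U r]]) = {m0, m4, m5, m6}, so the formula holds at m4.

Yes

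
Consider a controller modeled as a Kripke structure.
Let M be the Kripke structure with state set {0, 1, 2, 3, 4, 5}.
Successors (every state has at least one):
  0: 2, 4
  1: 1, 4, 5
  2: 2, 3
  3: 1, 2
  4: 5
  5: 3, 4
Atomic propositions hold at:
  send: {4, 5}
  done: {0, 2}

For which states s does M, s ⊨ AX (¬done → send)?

Sat(¬done) = {1, 3, 4, 5}
Sat(¬done → send) = {0, 2, 4, 5}
Sat(AX (¬done → send)) = {s : every successor in {0, 2, 4, 5}} = {0, 4}

{0, 4}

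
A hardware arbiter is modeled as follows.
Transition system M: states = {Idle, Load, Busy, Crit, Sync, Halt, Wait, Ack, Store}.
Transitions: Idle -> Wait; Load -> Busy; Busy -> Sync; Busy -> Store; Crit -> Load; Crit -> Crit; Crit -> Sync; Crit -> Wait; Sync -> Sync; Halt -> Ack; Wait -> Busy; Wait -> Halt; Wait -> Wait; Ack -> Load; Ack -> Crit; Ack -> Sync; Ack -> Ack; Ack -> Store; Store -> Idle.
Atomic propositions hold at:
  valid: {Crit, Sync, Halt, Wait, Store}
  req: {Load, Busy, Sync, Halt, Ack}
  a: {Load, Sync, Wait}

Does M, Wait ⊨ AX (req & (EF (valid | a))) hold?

Sat(valid | a) = {Load, Crit, Sync, Halt, Wait, Store}
EF (valid | a): least fixpoint, start Z0 = {Load, Crit, Sync, Halt, Wait, Store}, add states with some successor in Z. Z1 = {Idle, Load, Busy, Crit, Sync, Halt, Wait, Ack, Store}; fixed.
Sat(EF (valid | a)) = {Idle, Load, Busy, Crit, Sync, Halt, Wait, Ack, Store}
Sat(req & (EF (valid | a))) = {Load, Busy, Sync, Halt, Ack}
Sat(AX (req & (EF (valid | a)))) = {s : every successor in {Load, Busy, Sync, Halt, Ack}} = {Load, Sync, Halt}
Wait ∉ Sat(AX (req & (EF (valid | a)))) = {Load, Sync, Halt}, so the formula does not hold at Wait.

No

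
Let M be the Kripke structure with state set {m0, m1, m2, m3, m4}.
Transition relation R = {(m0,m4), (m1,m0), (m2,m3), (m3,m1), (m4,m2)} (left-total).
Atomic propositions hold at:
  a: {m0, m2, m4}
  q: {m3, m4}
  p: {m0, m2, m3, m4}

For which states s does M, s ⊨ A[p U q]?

A[p U q]: least fixpoint, start Z0 = Sat(q) = {m3, m4}, add states in Sat(p) with every successor in Z. Z1 = {m0, m2, m3, m4}; fixed.
Sat(A[p U q]) = {m0, m2, m3, m4}

{m0, m2, m3, m4}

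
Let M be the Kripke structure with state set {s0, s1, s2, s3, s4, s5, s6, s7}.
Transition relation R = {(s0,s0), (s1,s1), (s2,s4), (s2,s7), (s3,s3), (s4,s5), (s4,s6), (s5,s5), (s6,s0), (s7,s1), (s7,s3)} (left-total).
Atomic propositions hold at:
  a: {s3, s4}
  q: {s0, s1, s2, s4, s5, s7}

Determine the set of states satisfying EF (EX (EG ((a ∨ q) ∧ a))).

{s2, s3, s7}

Sat(a ∨ q) = {s0, s1, s2, s3, s4, s5, s7}
Sat((a ∨ q) ∧ a) = {s3, s4}
EG ((a ∨ q) ∧ a): greatest fixpoint, start Z0 = {s3, s4}, keep only states in Sat with some successor in Z. Z1 = {s3}; fixed.
Sat(EG ((a ∨ q) ∧ a)) = {s3}
Sat(EX (EG ((a ∨ q) ∧ a))) = {s : some successor in {s3}} = {s3, s7}
EF (EX (EG ((a ∨ q) ∧ a))): least fixpoint, start Z0 = {s3, s7}, add states with some successor in Z. Z1 = {s2, s3, s7}; fixed.
Sat(EF (EX (EG ((a ∨ q) ∧ a)))) = {s2, s3, s7}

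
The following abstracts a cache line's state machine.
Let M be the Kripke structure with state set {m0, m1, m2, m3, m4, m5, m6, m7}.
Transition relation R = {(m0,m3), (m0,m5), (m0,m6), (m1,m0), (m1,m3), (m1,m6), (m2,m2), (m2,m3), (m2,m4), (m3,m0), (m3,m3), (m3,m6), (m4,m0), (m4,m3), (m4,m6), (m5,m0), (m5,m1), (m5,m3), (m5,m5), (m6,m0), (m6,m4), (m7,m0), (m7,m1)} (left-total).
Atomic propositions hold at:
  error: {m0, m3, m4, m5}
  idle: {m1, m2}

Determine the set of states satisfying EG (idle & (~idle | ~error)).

{m2}

Sat(~idle) = {m0, m3, m4, m5, m6, m7}
Sat(~error) = {m1, m2, m6, m7}
Sat(~idle | ~error) = {m0, m1, m2, m3, m4, m5, m6, m7}
Sat(idle & (~idle | ~error)) = {m1, m2}
EG (idle & (~idle | ~error)): greatest fixpoint, start Z0 = {m1, m2}, keep only states in Sat with some successor in Z. Z1 = {m2}; fixed.
Sat(EG (idle & (~idle | ~error))) = {m2}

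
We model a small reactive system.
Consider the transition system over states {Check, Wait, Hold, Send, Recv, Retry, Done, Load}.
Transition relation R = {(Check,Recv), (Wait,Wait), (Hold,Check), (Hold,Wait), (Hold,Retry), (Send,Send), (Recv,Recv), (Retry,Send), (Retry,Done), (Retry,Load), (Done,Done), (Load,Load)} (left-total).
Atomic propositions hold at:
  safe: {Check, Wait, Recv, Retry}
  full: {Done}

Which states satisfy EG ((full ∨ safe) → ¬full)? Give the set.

{Check, Wait, Hold, Send, Recv, Retry, Load}

Sat(full ∨ safe) = {Check, Wait, Recv, Retry, Done}
Sat(¬full) = {Check, Wait, Hold, Send, Recv, Retry, Load}
Sat((full ∨ safe) → ¬full) = {Check, Wait, Hold, Send, Recv, Retry, Load}
EG ((full ∨ safe) → ¬full): greatest fixpoint, start Z0 = {Check, Wait, Hold, Send, Recv, Retry, Load}, keep only states in Sat with some successor in Z. Already a fixed point.
Sat(EG ((full ∨ safe) → ¬full)) = {Check, Wait, Hold, Send, Recv, Retry, Load}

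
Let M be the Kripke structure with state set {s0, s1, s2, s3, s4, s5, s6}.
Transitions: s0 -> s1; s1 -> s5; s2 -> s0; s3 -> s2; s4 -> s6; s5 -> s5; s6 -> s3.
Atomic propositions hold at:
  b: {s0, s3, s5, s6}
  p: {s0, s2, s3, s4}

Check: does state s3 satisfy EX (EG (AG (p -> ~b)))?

No

Sat(~b) = {s1, s2, s4}
Sat(p -> ~b) = {s1, s2, s4, s5, s6}
AG (p -> ~b): greatest fixpoint, start Z0 = {s1, s2, s4, s5, s6}, keep only states in Sat with every successor in Z. Z1 = {s1, s4, s5}; Z2 = {s1, s5}; fixed.
Sat(AG (p -> ~b)) = {s1, s5}
EG (AG (p -> ~b)): greatest fixpoint, start Z0 = {s1, s5}, keep only states in Sat with some successor in Z. Already a fixed point.
Sat(EG (AG (p -> ~b))) = {s1, s5}
Sat(EX (EG (AG (p -> ~b)))) = {s : some successor in {s1, s5}} = {s0, s1, s5}
s3 ∉ Sat(EX (EG (AG (p -> ~b)))) = {s0, s1, s5}, so the formula does not hold at s3.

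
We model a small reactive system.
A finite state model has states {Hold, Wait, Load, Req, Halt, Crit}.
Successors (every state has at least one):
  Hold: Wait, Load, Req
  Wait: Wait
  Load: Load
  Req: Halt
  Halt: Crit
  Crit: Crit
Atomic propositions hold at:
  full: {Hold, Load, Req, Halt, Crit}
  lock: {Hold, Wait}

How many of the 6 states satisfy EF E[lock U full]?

5

E[lock U full]: least fixpoint, start Z0 = Sat(full) = {Hold, Load, Req, Halt, Crit}, add states in Sat(lock) with some successor in Z. Already a fixed point.
Sat(E[lock U full]) = {Hold, Load, Req, Halt, Crit}
EF E[lock U full]: least fixpoint, start Z0 = {Hold, Load, Req, Halt, Crit}, add states with some successor in Z. Already a fixed point.
Sat(EF E[lock U full]) = {Hold, Load, Req, Halt, Crit}
|Sat(EF E[lock U full])| = |{Hold, Load, Req, Halt, Crit}| = 5.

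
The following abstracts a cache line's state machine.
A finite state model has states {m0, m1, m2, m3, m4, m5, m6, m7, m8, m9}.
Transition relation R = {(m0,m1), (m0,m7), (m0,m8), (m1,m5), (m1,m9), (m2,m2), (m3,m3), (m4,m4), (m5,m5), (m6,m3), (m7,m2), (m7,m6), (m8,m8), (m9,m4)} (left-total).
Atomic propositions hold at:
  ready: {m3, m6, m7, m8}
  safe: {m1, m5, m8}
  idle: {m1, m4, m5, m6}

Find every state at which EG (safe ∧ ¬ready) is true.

Sat(¬ready) = {m0, m1, m2, m4, m5, m9}
Sat(safe ∧ ¬ready) = {m1, m5}
EG (safe ∧ ¬ready): greatest fixpoint, start Z0 = {m1, m5}, keep only states in Sat with some successor in Z. Already a fixed point.
Sat(EG (safe ∧ ¬ready)) = {m1, m5}

{m1, m5}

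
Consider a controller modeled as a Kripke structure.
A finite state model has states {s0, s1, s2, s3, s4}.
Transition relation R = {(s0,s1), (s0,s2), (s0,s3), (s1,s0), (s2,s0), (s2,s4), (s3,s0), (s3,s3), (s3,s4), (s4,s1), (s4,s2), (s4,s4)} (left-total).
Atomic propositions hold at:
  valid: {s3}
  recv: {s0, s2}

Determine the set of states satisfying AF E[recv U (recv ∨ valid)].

Sat(recv ∨ valid) = {s0, s2, s3}
E[recv U (recv ∨ valid)]: least fixpoint, start Z0 = Sat((recv ∨ valid)) = {s0, s2, s3}, add states in Sat(recv) with some successor in Z. Already a fixed point.
Sat(E[recv U (recv ∨ valid)]) = {s0, s2, s3}
AF E[recv U (recv ∨ valid)]: least fixpoint, start Z0 = {s0, s2, s3}, add states with every successor in Z. Z1 = {s0, s1, s2, s3}; fixed.
Sat(AF E[recv U (recv ∨ valid)]) = {s0, s1, s2, s3}

{s0, s1, s2, s3}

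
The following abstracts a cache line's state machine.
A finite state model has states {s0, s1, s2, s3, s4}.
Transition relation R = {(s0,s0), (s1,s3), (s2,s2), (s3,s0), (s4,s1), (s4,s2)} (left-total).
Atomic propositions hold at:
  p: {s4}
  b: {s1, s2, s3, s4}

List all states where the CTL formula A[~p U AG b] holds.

Sat(~p) = {s0, s1, s2, s3}
AG b: greatest fixpoint, start Z0 = {s1, s2, s3, s4}, keep only states in Sat with every successor in Z. Z1 = {s1, s2, s4}; Z2 = {s2, s4}; Z3 = {s2}; fixed.
Sat(AG b) = {s2}
A[~p U AG b]: least fixpoint, start Z0 = Sat(AG b) = {s2}, add states in Sat(~p) with every successor in Z. Already a fixed point.
Sat(A[~p U AG b]) = {s2}

{s2}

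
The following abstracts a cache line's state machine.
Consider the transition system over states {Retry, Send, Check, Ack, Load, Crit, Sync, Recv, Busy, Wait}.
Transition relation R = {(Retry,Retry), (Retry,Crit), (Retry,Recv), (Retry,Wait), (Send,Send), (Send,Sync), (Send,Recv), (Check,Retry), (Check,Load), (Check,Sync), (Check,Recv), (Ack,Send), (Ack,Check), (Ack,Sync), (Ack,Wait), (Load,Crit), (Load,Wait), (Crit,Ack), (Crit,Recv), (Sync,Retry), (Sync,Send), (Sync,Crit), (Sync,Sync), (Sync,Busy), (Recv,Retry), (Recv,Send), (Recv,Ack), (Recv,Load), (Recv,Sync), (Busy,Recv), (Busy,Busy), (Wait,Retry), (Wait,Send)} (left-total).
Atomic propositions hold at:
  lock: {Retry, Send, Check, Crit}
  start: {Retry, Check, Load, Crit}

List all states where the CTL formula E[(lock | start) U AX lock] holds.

{Retry, Check, Load, Wait}

Sat(lock | start) = {Retry, Send, Check, Load, Crit}
Sat(AX lock) = {s : every successor in {Retry, Send, Check, Crit}} = {Wait}
E[(lock | start) U AX lock]: least fixpoint, start Z0 = Sat(AX lock) = {Wait}, add states in Sat(lock | start) with some successor in Z. Z1 = {Retry, Load, Wait}; Z2 = {Retry, Check, Load, Wait}; fixed.
Sat(E[(lock | start) U AX lock]) = {Retry, Check, Load, Wait}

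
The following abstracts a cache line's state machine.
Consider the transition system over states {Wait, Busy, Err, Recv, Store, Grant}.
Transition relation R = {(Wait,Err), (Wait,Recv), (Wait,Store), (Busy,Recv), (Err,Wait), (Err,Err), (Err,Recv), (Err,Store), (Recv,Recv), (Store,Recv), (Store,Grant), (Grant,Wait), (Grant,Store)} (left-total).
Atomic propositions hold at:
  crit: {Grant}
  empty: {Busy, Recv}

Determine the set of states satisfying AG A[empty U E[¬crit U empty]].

Sat(¬crit) = {Wait, Busy, Err, Recv, Store}
E[¬crit U empty]: least fixpoint, start Z0 = Sat(empty) = {Busy, Recv}, add states in Sat(¬crit) with some successor in Z. Z1 = {Wait, Busy, Err, Recv, Store}; fixed.
Sat(E[¬crit U empty]) = {Wait, Busy, Err, Recv, Store}
A[empty U E[¬crit U empty]]: least fixpoint, start Z0 = Sat(E[¬crit U empty]) = {Wait, Busy, Err, Recv, Store}, add states in Sat(empty) with every successor in Z. Already a fixed point.
Sat(A[empty U E[¬crit U empty]]) = {Wait, Busy, Err, Recv, Store}
AG A[empty U E[¬crit U empty]]: greatest fixpoint, start Z0 = {Wait, Busy, Err, Recv, Store}, keep only states in Sat with every successor in Z. Z1 = {Wait, Busy, Err, Recv}; Z2 = {Busy, Recv}; fixed.
Sat(AG A[empty U E[¬crit U empty]]) = {Busy, Recv}

{Busy, Recv}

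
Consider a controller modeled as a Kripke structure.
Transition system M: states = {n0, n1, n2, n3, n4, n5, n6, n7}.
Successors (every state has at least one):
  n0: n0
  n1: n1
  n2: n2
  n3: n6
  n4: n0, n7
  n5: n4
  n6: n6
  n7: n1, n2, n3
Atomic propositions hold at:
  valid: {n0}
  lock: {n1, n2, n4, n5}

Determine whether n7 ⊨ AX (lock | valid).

No

Sat(lock | valid) = {n0, n1, n2, n4, n5}
Sat(AX (lock | valid)) = {s : every successor in {n0, n1, n2, n4, n5}} = {n0, n1, n2, n5}
n7 ∉ Sat(AX (lock | valid)) = {n0, n1, n2, n5}, so the formula does not hold at n7.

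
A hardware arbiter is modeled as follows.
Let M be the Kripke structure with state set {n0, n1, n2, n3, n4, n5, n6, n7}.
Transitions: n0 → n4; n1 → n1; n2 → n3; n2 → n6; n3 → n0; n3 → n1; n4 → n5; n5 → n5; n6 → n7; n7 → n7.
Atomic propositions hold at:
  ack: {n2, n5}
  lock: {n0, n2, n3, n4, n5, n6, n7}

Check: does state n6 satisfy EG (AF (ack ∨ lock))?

Sat(ack ∨ lock) = {n0, n2, n3, n4, n5, n6, n7}
AF (ack ∨ lock): least fixpoint, start Z0 = {n0, n2, n3, n4, n5, n6, n7}, add states with every successor in Z. Already a fixed point.
Sat(AF (ack ∨ lock)) = {n0, n2, n3, n4, n5, n6, n7}
EG (AF (ack ∨ lock)): greatest fixpoint, start Z0 = {n0, n2, n3, n4, n5, n6, n7}, keep only states in Sat with some successor in Z. Already a fixed point.
Sat(EG (AF (ack ∨ lock))) = {n0, n2, n3, n4, n5, n6, n7}
n6 ∈ Sat(EG (AF (ack ∨ lock))) = {n0, n2, n3, n4, n5, n6, n7}, so the formula holds at n6.

Yes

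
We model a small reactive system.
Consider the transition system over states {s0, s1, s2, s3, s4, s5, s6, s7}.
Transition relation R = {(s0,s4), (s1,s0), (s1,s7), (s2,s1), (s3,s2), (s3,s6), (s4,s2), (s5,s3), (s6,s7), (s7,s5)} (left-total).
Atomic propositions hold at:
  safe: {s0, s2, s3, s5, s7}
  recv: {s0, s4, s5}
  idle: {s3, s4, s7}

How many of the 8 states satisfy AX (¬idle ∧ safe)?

Sat(¬idle) = {s0, s1, s2, s5, s6}
Sat(¬idle ∧ safe) = {s0, s2, s5}
Sat(AX (¬idle ∧ safe)) = {s : every successor in {s0, s2, s5}} = {s4, s7}
|Sat(AX (¬idle ∧ safe))| = |{s4, s7}| = 2.

2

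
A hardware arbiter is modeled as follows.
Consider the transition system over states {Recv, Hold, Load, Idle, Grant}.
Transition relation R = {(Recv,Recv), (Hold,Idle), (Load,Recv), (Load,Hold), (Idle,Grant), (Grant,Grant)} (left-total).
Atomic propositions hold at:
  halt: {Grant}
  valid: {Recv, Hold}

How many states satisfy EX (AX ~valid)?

Sat(~valid) = {Load, Idle, Grant}
Sat(AX ~valid) = {s : every successor in {Load, Idle, Grant}} = {Hold, Idle, Grant}
Sat(EX (AX ~valid)) = {s : some successor in {Hold, Idle, Grant}} = {Hold, Load, Idle, Grant}
|Sat(EX (AX ~valid))| = |{Hold, Load, Idle, Grant}| = 4.

4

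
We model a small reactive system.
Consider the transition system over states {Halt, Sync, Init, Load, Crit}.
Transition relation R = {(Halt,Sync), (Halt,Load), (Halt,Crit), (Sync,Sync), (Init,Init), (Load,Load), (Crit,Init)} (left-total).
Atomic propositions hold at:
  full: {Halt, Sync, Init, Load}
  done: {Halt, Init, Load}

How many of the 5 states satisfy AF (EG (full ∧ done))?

4

Sat(full ∧ done) = {Halt, Init, Load}
EG (full ∧ done): greatest fixpoint, start Z0 = {Halt, Init, Load}, keep only states in Sat with some successor in Z. Already a fixed point.
Sat(EG (full ∧ done)) = {Halt, Init, Load}
AF (EG (full ∧ done)): least fixpoint, start Z0 = {Halt, Init, Load}, add states with every successor in Z. Z1 = {Halt, Init, Load, Crit}; fixed.
Sat(AF (EG (full ∧ done))) = {Halt, Init, Load, Crit}
|Sat(AF (EG (full ∧ done)))| = |{Halt, Init, Load, Crit}| = 4.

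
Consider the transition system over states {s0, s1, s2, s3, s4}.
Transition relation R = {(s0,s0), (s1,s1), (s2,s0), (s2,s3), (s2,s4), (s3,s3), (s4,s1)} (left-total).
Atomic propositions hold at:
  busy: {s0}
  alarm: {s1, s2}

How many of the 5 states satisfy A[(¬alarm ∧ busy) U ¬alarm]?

3

Sat(¬alarm) = {s0, s3, s4}
Sat(¬alarm ∧ busy) = {s0}
A[(¬alarm ∧ busy) U ¬alarm]: least fixpoint, start Z0 = Sat(¬alarm) = {s0, s3, s4}, add states in Sat(¬alarm ∧ busy) with every successor in Z. Already a fixed point.
Sat(A[(¬alarm ∧ busy) U ¬alarm]) = {s0, s3, s4}
|Sat(A[(¬alarm ∧ busy) U ¬alarm])| = |{s0, s3, s4}| = 3.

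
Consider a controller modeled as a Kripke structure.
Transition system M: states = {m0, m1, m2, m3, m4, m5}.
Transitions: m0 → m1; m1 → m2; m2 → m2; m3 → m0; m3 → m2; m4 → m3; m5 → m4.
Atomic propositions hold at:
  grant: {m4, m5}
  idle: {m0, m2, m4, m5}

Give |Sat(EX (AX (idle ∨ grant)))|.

Sat(idle ∨ grant) = {m0, m2, m4, m5}
Sat(AX (idle ∨ grant)) = {s : every successor in {m0, m2, m4, m5}} = {m1, m2, m3, m5}
Sat(EX (AX (idle ∨ grant))) = {s : some successor in {m1, m2, m3, m5}} = {m0, m1, m2, m3, m4}
|Sat(EX (AX (idle ∨ grant)))| = |{m0, m1, m2, m3, m4}| = 5.

5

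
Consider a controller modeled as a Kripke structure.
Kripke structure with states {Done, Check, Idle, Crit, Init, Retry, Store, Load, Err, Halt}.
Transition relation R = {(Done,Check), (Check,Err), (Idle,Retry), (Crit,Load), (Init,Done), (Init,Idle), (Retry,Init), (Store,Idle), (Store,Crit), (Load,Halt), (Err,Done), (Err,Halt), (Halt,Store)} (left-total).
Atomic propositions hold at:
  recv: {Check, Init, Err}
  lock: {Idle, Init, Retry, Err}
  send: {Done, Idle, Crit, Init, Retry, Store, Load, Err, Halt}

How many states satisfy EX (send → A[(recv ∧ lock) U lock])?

Sat(recv ∧ lock) = {Init, Err}
A[(recv ∧ lock) U lock]: least fixpoint, start Z0 = Sat(lock) = {Idle, Init, Retry, Err}, add states in Sat(recv ∧ lock) with every successor in Z. Already a fixed point.
Sat(A[(recv ∧ lock) U lock]) = {Idle, Init, Retry, Err}
Sat(send → A[(recv ∧ lock) U lock]) = {Check, Idle, Init, Retry, Err}
Sat(EX (send → A[(recv ∧ lock) U lock])) = {s : some successor in {Check, Idle, Init, Retry, Err}} = {Done, Check, Idle, Init, Retry, Store}
|Sat(EX (send → A[(recv ∧ lock) U lock]))| = |{Done, Check, Idle, Init, Retry, Store}| = 6.

6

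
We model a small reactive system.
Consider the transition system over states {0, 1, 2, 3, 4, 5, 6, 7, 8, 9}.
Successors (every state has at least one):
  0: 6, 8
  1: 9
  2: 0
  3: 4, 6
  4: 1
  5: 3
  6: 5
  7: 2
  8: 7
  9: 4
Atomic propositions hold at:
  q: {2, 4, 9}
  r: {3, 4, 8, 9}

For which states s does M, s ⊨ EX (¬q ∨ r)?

Sat(¬q) = {0, 1, 3, 5, 6, 7, 8}
Sat(¬q ∨ r) = {0, 1, 3, 4, 5, 6, 7, 8, 9}
Sat(EX (¬q ∨ r)) = {s : some successor in {0, 1, 3, 4, 5, 6, 7, 8, 9}} = {0, 1, 2, 3, 4, 5, 6, 8, 9}

{0, 1, 2, 3, 4, 5, 6, 8, 9}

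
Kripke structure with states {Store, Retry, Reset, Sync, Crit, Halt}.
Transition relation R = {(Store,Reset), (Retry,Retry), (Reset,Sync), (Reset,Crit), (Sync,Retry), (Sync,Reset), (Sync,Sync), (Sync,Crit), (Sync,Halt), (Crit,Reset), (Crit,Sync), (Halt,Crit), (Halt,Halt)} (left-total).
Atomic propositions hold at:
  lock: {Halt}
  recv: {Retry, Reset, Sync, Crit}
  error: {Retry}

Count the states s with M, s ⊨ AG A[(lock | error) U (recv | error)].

Sat(lock | error) = {Retry, Halt}
Sat(recv | error) = {Retry, Reset, Sync, Crit}
A[(lock | error) U (recv | error)]: least fixpoint, start Z0 = Sat((recv | error)) = {Retry, Reset, Sync, Crit}, add states in Sat(lock | error) with every successor in Z. Already a fixed point.
Sat(A[(lock | error) U (recv | error)]) = {Retry, Reset, Sync, Crit}
AG A[(lock | error) U (recv | error)]: greatest fixpoint, start Z0 = {Retry, Reset, Sync, Crit}, keep only states in Sat with every successor in Z. Z1 = {Retry, Reset, Crit}; Z2 = {Retry}; fixed.
Sat(AG A[(lock | error) U (recv | error)]) = {Retry}
|Sat(AG A[(lock | error) U (recv | error)])| = |{Retry}| = 1.

1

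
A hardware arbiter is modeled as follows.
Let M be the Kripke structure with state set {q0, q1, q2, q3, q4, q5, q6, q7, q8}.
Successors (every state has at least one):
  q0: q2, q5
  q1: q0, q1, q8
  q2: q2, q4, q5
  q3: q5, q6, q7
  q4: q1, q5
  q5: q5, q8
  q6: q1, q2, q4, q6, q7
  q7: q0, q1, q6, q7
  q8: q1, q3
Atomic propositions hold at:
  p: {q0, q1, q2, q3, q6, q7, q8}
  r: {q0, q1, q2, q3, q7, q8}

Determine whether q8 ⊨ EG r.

EG r: greatest fixpoint, start Z0 = {q0, q1, q2, q3, q7, q8}, keep only states in Sat with some successor in Z. Already a fixed point.
Sat(EG r) = {q0, q1, q2, q3, q7, q8}
q8 ∈ Sat(EG r) = {q0, q1, q2, q3, q7, q8}, so the formula holds at q8.

Yes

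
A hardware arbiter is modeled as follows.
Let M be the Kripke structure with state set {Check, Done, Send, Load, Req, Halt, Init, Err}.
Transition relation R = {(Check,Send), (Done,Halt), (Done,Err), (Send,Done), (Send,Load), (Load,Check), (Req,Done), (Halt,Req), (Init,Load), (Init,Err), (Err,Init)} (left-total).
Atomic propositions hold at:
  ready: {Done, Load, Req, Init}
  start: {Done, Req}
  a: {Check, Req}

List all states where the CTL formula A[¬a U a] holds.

{Check, Load, Req, Halt}

Sat(¬a) = {Done, Send, Load, Halt, Init, Err}
A[¬a U a]: least fixpoint, start Z0 = Sat(a) = {Check, Req}, add states in Sat(¬a) with every successor in Z. Z1 = {Check, Load, Req, Halt}; fixed.
Sat(A[¬a U a]) = {Check, Load, Req, Halt}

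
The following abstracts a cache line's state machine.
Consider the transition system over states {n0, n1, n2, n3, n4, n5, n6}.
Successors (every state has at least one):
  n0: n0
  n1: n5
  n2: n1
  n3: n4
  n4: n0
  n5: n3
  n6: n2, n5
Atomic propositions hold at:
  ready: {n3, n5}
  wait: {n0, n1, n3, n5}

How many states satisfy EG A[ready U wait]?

A[ready U wait]: least fixpoint, start Z0 = Sat(wait) = {n0, n1, n3, n5}, add states in Sat(ready) with every successor in Z. Already a fixed point.
Sat(A[ready U wait]) = {n0, n1, n3, n5}
EG A[ready U wait]: greatest fixpoint, start Z0 = {n0, n1, n3, n5}, keep only states in Sat with some successor in Z. Z1 = {n0, n1, n5}; Z2 = {n0, n1}; Z3 = {n0}; fixed.
Sat(EG A[ready U wait]) = {n0}
|Sat(EG A[ready U wait])| = |{n0}| = 1.

1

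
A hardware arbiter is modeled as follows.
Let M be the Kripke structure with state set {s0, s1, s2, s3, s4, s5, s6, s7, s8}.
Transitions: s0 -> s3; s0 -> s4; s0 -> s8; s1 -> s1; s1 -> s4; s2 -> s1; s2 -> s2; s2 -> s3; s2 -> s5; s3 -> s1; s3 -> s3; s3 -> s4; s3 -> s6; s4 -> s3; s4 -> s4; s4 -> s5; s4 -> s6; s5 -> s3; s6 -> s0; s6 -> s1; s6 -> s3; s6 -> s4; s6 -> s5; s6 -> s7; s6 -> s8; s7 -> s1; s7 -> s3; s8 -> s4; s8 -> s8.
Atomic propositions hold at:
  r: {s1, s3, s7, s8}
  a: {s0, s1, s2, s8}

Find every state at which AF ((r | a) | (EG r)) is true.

Sat(r | a) = {s0, s1, s2, s3, s7, s8}
EG r: greatest fixpoint, start Z0 = {s1, s3, s7, s8}, keep only states in Sat with some successor in Z. Already a fixed point.
Sat(EG r) = {s1, s3, s7, s8}
Sat((r | a) | (EG r)) = {s0, s1, s2, s3, s7, s8}
AF ((r | a) | (EG r)): least fixpoint, start Z0 = {s0, s1, s2, s3, s7, s8}, add states with every successor in Z. Z1 = {s0, s1, s2, s3, s5, s7, s8}; fixed.
Sat(AF ((r | a) | (EG r))) = {s0, s1, s2, s3, s5, s7, s8}

{s0, s1, s2, s3, s5, s7, s8}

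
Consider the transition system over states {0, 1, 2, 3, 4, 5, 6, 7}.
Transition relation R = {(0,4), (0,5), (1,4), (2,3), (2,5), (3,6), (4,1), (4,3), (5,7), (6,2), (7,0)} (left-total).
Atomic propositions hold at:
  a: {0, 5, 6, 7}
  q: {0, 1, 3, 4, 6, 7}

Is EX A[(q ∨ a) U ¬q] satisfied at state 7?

Sat(q ∨ a) = {0, 1, 3, 4, 5, 6, 7}
Sat(¬q) = {2, 5}
A[(q ∨ a) U ¬q]: least fixpoint, start Z0 = Sat(¬q) = {2, 5}, add states in Sat(q ∨ a) with every successor in Z. Z1 = {2, 5, 6}; Z2 = {2, 3, 5, 6}; fixed.
Sat(A[(q ∨ a) U ¬q]) = {2, 3, 5, 6}
Sat(EX A[(q ∨ a) U ¬q]) = {s : some successor in {2, 3, 5, 6}} = {0, 2, 3, 4, 6}
7 ∉ Sat(EX A[(q ∨ a) U ¬q]) = {0, 2, 3, 4, 6}, so the formula does not hold at 7.

No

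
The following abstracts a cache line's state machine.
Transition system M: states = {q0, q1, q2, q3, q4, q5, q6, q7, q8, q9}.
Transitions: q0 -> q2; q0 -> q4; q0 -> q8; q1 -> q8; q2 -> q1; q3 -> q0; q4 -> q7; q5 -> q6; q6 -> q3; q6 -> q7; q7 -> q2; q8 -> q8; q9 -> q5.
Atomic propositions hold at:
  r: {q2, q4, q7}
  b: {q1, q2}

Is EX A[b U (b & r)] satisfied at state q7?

Yes

Sat(b & r) = {q2}
A[b U (b & r)]: least fixpoint, start Z0 = Sat((b & r)) = {q2}, add states in Sat(b) with every successor in Z. Already a fixed point.
Sat(A[b U (b & r)]) = {q2}
Sat(EX A[b U (b & r)]) = {s : some successor in {q2}} = {q0, q7}
q7 ∈ Sat(EX A[b U (b & r)]) = {q0, q7}, so the formula holds at q7.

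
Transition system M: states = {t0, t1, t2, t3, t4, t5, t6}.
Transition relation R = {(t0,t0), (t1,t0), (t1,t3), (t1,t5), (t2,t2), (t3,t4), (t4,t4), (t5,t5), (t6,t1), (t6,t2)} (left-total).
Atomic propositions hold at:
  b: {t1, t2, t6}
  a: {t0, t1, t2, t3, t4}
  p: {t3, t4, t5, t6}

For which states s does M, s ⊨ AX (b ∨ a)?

Sat(b ∨ a) = {t0, t1, t2, t3, t4, t6}
Sat(AX (b ∨ a)) = {s : every successor in {t0, t1, t2, t3, t4, t6}} = {t0, t2, t3, t4, t6}

{t0, t2, t3, t4, t6}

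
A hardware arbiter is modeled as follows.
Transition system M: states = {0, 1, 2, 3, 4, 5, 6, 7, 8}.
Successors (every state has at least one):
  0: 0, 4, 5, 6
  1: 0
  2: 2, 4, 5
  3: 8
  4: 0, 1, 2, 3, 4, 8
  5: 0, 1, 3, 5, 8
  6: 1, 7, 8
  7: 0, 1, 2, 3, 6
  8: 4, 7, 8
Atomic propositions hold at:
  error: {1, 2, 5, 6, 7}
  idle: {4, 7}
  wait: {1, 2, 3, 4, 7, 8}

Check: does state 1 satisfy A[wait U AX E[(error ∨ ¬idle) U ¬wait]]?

Yes

Sat(¬idle) = {0, 1, 2, 3, 5, 6, 8}
Sat(error ∨ ¬idle) = {0, 1, 2, 3, 5, 6, 7, 8}
Sat(¬wait) = {0, 5, 6}
E[(error ∨ ¬idle) U ¬wait]: least fixpoint, start Z0 = Sat(¬wait) = {0, 5, 6}, add states in Sat(error ∨ ¬idle) with some successor in Z. Z1 = {0, 1, 2, 5, 6, 7}; Z2 = {0, 1, 2, 5, 6, 7, 8}; Z3 = {0, 1, 2, 3, 5, 6, 7, 8}; fixed.
Sat(E[(error ∨ ¬idle) U ¬wait]) = {0, 1, 2, 3, 5, 6, 7, 8}
Sat(AX E[(error ∨ ¬idle) U ¬wait]) = {s : every successor in {0, 1, 2, 3, 5, 6, 7, 8}} = {1, 3, 5, 6, 7}
A[wait U AX E[(error ∨ ¬idle) U ¬wait]]: least fixpoint, start Z0 = Sat(AX E[(error ∨ ¬idle) U ¬wait]) = {1, 3, 5, 6, 7}, add states in Sat(wait) with every successor in Z. Already a fixed point.
Sat(A[wait U AX E[(error ∨ ¬idle) U ¬wait]]) = {1, 3, 5, 6, 7}
1 ∈ Sat(A[wait U AX E[(error ∨ ¬idle) U ¬wait]]) = {1, 3, 5, 6, 7}, so the formula holds at 1.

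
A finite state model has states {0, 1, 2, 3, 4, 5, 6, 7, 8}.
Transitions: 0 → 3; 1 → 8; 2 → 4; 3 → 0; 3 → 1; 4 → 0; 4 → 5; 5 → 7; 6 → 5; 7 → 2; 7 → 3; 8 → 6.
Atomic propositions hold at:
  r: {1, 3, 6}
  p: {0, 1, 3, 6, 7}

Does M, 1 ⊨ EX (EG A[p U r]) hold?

No

A[p U r]: least fixpoint, start Z0 = Sat(r) = {1, 3, 6}, add states in Sat(p) with every successor in Z. Z1 = {0, 1, 3, 6}; fixed.
Sat(A[p U r]) = {0, 1, 3, 6}
EG A[p U r]: greatest fixpoint, start Z0 = {0, 1, 3, 6}, keep only states in Sat with some successor in Z. Z1 = {0, 3}; fixed.
Sat(EG A[p U r]) = {0, 3}
Sat(EX (EG A[p U r])) = {s : some successor in {0, 3}} = {0, 3, 4, 7}
1 ∉ Sat(EX (EG A[p U r])) = {0, 3, 4, 7}, so the formula does not hold at 1.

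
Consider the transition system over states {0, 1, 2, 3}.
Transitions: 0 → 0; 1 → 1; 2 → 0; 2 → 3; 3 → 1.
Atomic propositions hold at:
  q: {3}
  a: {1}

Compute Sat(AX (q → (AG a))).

AG a: greatest fixpoint, start Z0 = {1}, keep only states in Sat with every successor in Z. Already a fixed point.
Sat(AG a) = {1}
Sat(q → (AG a)) = {0, 1, 2}
Sat(AX (q → (AG a))) = {s : every successor in {0, 1, 2}} = {0, 1, 3}

{0, 1, 3}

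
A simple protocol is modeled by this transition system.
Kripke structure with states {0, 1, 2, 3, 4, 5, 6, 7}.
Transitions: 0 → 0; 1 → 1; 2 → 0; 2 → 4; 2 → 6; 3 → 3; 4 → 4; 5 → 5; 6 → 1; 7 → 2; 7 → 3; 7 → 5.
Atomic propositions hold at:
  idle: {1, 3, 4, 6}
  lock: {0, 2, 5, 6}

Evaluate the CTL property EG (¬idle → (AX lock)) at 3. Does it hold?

Sat(¬idle) = {0, 2, 5, 7}
Sat(AX lock) = {s : every successor in {0, 2, 5, 6}} = {0, 5}
Sat(¬idle → (AX lock)) = {0, 1, 3, 4, 5, 6}
EG (¬idle → (AX lock)): greatest fixpoint, start Z0 = {0, 1, 3, 4, 5, 6}, keep only states in Sat with some successor in Z. Already a fixed point.
Sat(EG (¬idle → (AX lock))) = {0, 1, 3, 4, 5, 6}
3 ∈ Sat(EG (¬idle → (AX lock))) = {0, 1, 3, 4, 5, 6}, so the formula holds at 3.

Yes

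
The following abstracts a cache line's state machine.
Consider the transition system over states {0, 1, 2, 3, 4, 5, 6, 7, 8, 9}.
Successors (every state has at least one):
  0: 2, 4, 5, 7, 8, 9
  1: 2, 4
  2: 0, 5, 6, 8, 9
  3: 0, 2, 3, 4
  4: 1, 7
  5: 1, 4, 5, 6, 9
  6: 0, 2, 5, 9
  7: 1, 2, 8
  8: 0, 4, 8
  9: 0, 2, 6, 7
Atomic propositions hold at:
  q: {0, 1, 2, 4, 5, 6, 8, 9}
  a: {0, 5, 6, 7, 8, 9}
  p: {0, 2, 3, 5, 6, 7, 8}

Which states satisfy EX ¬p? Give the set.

{0, 1, 2, 3, 4, 5, 6, 7, 8}

Sat(¬p) = {1, 4, 9}
Sat(EX ¬p) = {s : some successor in {1, 4, 9}} = {0, 1, 2, 3, 4, 5, 6, 7, 8}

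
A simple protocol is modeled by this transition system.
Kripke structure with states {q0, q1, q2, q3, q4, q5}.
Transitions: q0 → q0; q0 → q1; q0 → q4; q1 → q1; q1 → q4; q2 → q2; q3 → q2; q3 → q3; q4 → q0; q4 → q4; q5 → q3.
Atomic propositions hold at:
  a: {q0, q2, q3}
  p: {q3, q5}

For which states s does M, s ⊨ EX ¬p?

{q0, q1, q2, q3, q4}

Sat(¬p) = {q0, q1, q2, q4}
Sat(EX ¬p) = {s : some successor in {q0, q1, q2, q4}} = {q0, q1, q2, q3, q4}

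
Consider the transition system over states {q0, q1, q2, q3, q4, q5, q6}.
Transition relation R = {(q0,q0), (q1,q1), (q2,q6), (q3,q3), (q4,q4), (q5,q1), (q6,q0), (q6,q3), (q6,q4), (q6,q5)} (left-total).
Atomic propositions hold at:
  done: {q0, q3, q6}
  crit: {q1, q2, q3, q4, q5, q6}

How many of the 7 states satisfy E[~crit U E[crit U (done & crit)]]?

3

Sat(~crit) = {q0}
Sat(done & crit) = {q3, q6}
E[crit U (done & crit)]: least fixpoint, start Z0 = Sat((done & crit)) = {q3, q6}, add states in Sat(crit) with some successor in Z. Z1 = {q2, q3, q6}; fixed.
Sat(E[crit U (done & crit)]) = {q2, q3, q6}
E[~crit U E[crit U (done & crit)]]: least fixpoint, start Z0 = Sat(E[crit U (done & crit)]) = {q2, q3, q6}, add states in Sat(~crit) with some successor in Z. Already a fixed point.
Sat(E[~crit U E[crit U (done & crit)]]) = {q2, q3, q6}
|Sat(E[~crit U E[crit U (done & crit)]])| = |{q2, q3, q6}| = 3.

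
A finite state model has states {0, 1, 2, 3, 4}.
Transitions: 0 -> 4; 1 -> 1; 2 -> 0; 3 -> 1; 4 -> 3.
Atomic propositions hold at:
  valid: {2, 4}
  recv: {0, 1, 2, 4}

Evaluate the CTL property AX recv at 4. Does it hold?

No

Sat(AX recv) = {s : every successor in {0, 1, 2, 4}} = {0, 1, 2, 3}
4 ∉ Sat(AX recv) = {0, 1, 2, 3}, so the formula does not hold at 4.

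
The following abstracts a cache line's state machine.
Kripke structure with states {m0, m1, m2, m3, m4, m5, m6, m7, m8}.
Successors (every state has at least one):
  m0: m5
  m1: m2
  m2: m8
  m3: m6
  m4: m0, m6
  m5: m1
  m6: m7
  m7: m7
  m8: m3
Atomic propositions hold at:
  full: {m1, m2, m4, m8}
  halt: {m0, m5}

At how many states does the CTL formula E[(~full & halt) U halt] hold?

2

Sat(~full) = {m0, m3, m5, m6, m7}
Sat(~full & halt) = {m0, m5}
E[(~full & halt) U halt]: least fixpoint, start Z0 = Sat(halt) = {m0, m5}, add states in Sat(~full & halt) with some successor in Z. Already a fixed point.
Sat(E[(~full & halt) U halt]) = {m0, m5}
|Sat(E[(~full & halt) U halt])| = |{m0, m5}| = 2.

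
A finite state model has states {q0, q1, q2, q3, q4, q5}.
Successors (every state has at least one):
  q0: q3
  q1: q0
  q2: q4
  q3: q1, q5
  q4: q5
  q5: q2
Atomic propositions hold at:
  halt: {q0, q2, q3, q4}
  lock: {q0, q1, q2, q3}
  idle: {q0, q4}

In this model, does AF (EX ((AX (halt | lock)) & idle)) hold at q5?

Sat(halt | lock) = {q0, q1, q2, q3, q4}
Sat(AX (halt | lock)) = {s : every successor in {q0, q1, q2, q3, q4}} = {q0, q1, q2, q5}
Sat((AX (halt | lock)) & idle) = {q0}
Sat(EX ((AX (halt | lock)) & idle)) = {s : some successor in {q0}} = {q1}
AF (EX ((AX (halt | lock)) & idle)): least fixpoint, start Z0 = {q1}, add states with every successor in Z. Already a fixed point.
Sat(AF (EX ((AX (halt | lock)) & idle))) = {q1}
q5 ∉ Sat(AF (EX ((AX (halt | lock)) & idle))) = {q1}, so the formula does not hold at q5.

No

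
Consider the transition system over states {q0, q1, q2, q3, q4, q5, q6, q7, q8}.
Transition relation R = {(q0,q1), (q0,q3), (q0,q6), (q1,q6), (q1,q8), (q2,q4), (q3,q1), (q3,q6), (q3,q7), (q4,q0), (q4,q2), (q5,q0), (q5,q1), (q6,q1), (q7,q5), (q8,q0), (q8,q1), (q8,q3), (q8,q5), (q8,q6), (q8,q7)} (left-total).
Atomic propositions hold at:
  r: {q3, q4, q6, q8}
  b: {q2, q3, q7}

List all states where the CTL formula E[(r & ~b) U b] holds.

Sat(~b) = {q0, q1, q4, q5, q6, q8}
Sat(r & ~b) = {q4, q6, q8}
E[(r & ~b) U b]: least fixpoint, start Z0 = Sat(b) = {q2, q3, q7}, add states in Sat(r & ~b) with some successor in Z. Z1 = {q2, q3, q4, q7, q8}; fixed.
Sat(E[(r & ~b) U b]) = {q2, q3, q4, q7, q8}

{q2, q3, q4, q7, q8}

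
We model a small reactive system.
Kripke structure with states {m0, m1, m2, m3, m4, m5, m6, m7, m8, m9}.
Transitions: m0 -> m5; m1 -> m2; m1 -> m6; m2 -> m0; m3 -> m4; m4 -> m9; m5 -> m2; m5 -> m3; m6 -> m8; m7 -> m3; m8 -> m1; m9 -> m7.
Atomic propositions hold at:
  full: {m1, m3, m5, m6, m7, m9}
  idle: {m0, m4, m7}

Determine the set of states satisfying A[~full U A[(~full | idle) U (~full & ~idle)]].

{m2, m8}

Sat(~full) = {m0, m2, m4, m8}
Sat(~full | idle) = {m0, m2, m4, m7, m8}
Sat(~idle) = {m1, m2, m3, m5, m6, m8, m9}
Sat(~full & ~idle) = {m2, m8}
A[(~full | idle) U (~full & ~idle)]: least fixpoint, start Z0 = Sat((~full & ~idle)) = {m2, m8}, add states in Sat(~full | idle) with every successor in Z. Already a fixed point.
Sat(A[(~full | idle) U (~full & ~idle)]) = {m2, m8}
A[~full U A[(~full | idle) U (~full & ~idle)]]: least fixpoint, start Z0 = Sat(A[(~full | idle) U (~full & ~idle)]) = {m2, m8}, add states in Sat(~full) with every successor in Z. Already a fixed point.
Sat(A[~full U A[(~full | idle) U (~full & ~idle)]]) = {m2, m8}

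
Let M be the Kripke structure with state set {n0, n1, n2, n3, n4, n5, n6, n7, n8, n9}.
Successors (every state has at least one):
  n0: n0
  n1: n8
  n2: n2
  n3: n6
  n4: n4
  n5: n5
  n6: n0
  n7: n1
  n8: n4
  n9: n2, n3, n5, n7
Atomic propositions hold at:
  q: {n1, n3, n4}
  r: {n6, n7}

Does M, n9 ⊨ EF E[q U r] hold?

Yes

E[q U r]: least fixpoint, start Z0 = Sat(r) = {n6, n7}, add states in Sat(q) with some successor in Z. Z1 = {n3, n6, n7}; fixed.
Sat(E[q U r]) = {n3, n6, n7}
EF E[q U r]: least fixpoint, start Z0 = {n3, n6, n7}, add states with some successor in Z. Z1 = {n3, n6, n7, n9}; fixed.
Sat(EF E[q U r]) = {n3, n6, n7, n9}
n9 ∈ Sat(EF E[q U r]) = {n3, n6, n7, n9}, so the formula holds at n9.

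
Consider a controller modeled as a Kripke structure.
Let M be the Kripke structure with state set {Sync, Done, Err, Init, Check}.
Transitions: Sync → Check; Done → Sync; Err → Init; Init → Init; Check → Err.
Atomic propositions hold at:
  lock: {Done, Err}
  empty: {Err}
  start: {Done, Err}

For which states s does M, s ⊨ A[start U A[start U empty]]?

A[start U empty]: least fixpoint, start Z0 = Sat(empty) = {Err}, add states in Sat(start) with every successor in Z. Already a fixed point.
Sat(A[start U empty]) = {Err}
A[start U A[start U empty]]: least fixpoint, start Z0 = Sat(A[start U empty]) = {Err}, add states in Sat(start) with every successor in Z. Already a fixed point.
Sat(A[start U A[start U empty]]) = {Err}

{Err}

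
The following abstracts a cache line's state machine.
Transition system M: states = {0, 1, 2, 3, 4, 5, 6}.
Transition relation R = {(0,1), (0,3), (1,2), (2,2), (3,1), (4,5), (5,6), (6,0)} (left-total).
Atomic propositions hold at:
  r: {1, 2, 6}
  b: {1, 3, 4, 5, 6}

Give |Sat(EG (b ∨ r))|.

Sat(b ∨ r) = {1, 2, 3, 4, 5, 6}
EG (b ∨ r): greatest fixpoint, start Z0 = {1, 2, 3, 4, 5, 6}, keep only states in Sat with some successor in Z. Z1 = {1, 2, 3, 4, 5}; Z2 = {1, 2, 3, 4}; Z3 = {1, 2, 3}; fixed.
Sat(EG (b ∨ r)) = {1, 2, 3}
|Sat(EG (b ∨ r))| = |{1, 2, 3}| = 3.

3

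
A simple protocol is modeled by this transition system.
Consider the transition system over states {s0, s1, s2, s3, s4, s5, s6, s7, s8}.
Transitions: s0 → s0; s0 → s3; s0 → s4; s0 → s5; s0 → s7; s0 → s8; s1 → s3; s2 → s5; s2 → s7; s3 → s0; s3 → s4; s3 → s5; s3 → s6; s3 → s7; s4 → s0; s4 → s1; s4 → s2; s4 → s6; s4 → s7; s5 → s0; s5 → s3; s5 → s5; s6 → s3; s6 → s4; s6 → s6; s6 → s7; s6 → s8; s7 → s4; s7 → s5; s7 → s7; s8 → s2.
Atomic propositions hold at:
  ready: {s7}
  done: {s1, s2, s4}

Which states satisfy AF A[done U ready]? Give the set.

{s7}

A[done U ready]: least fixpoint, start Z0 = Sat(ready) = {s7}, add states in Sat(done) with every successor in Z. Already a fixed point.
Sat(A[done U ready]) = {s7}
AF A[done U ready]: least fixpoint, start Z0 = {s7}, add states with every successor in Z. Already a fixed point.
Sat(AF A[done U ready]) = {s7}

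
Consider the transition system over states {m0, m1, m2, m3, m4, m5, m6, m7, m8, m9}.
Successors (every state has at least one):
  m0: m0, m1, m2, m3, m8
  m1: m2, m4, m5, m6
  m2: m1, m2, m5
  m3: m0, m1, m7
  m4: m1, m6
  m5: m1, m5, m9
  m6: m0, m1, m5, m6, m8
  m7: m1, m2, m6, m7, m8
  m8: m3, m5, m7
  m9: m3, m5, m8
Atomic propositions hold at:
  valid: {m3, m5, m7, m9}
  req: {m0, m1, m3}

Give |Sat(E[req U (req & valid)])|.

2

Sat(req & valid) = {m3}
E[req U (req & valid)]: least fixpoint, start Z0 = Sat((req & valid)) = {m3}, add states in Sat(req) with some successor in Z. Z1 = {m0, m3}; fixed.
Sat(E[req U (req & valid)]) = {m0, m3}
|Sat(E[req U (req & valid)])| = |{m0, m3}| = 2.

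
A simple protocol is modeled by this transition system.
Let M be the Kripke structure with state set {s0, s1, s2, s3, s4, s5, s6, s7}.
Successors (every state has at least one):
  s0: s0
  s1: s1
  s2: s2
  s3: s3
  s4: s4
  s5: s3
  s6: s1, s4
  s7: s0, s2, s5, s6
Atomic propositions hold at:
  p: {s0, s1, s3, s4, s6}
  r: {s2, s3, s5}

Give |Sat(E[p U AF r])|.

AF r: least fixpoint, start Z0 = {s2, s3, s5}, add states with every successor in Z. Already a fixed point.
Sat(AF r) = {s2, s3, s5}
E[p U AF r]: least fixpoint, start Z0 = Sat(AF r) = {s2, s3, s5}, add states in Sat(p) with some successor in Z. Already a fixed point.
Sat(E[p U AF r]) = {s2, s3, s5}
|Sat(E[p U AF r])| = |{s2, s3, s5}| = 3.

3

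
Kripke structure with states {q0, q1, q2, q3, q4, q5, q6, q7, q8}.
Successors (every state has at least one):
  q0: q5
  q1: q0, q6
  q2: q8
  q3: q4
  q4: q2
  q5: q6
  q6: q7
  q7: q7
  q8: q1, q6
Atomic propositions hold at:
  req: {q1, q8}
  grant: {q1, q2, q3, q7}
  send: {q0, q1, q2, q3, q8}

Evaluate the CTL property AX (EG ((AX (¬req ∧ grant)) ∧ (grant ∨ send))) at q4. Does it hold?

No

Sat(¬req) = {q0, q2, q3, q4, q5, q6, q7}
Sat(¬req ∧ grant) = {q2, q3, q7}
Sat(AX (¬req ∧ grant)) = {s : every successor in {q2, q3, q7}} = {q4, q6, q7}
Sat(grant ∨ send) = {q0, q1, q2, q3, q7, q8}
Sat((AX (¬req ∧ grant)) ∧ (grant ∨ send)) = {q7}
EG ((AX (¬req ∧ grant)) ∧ (grant ∨ send)): greatest fixpoint, start Z0 = {q7}, keep only states in Sat with some successor in Z. Already a fixed point.
Sat(EG ((AX (¬req ∧ grant)) ∧ (grant ∨ send))) = {q7}
Sat(AX (EG ((AX (¬req ∧ grant)) ∧ (grant ∨ send)))) = {s : every successor in {q7}} = {q6, q7}
q4 ∉ Sat(AX (EG ((AX (¬req ∧ grant)) ∧ (grant ∨ send)))) = {q6, q7}, so the formula does not hold at q4.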